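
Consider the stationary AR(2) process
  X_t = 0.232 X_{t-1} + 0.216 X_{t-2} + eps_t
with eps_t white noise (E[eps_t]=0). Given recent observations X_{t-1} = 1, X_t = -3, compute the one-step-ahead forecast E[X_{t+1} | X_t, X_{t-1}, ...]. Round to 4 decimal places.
E[X_{t+1} \mid \mathcal F_t] = -0.4800

For an AR(p) model X_t = c + sum_i phi_i X_{t-i} + eps_t, the
one-step-ahead conditional mean is
  E[X_{t+1} | X_t, ...] = c + sum_i phi_i X_{t+1-i}.
Substitute known values:
  E[X_{t+1} | ...] = (0.232) * (-3) + (0.216) * (1)
                   = -0.4800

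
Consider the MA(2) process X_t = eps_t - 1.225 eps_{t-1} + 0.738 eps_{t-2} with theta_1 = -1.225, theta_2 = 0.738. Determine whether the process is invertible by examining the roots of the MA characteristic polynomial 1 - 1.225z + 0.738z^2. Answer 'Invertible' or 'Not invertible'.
\text{Invertible}

The MA(q) characteristic polynomial is P(z) = 1 - 1.225z + 0.738z^2.
Invertibility requires all roots to lie outside the unit circle, i.e. |z| > 1 for every root.
Set 1 + (-1.225) z + (0.738) z^2 = 0, i.e. a z^2 + b z + c = 0 with a = 0.738, b = -1.225, c = 1.
Discriminant D = b^2 - 4ac = (-1.225)^2 - 4*(0.738)*1 = 1.500625 - (2.952) = -1.451375.
D < 0, so the roots are the complex-conjugate pair z = (-b +/- i sqrt(-D)) / (2a) = 0.8299 +/- 0.8162i.
For a conjugate pair |z|^2 = z * conj(z) = (product of roots) = c/a = 1/(0.738) = 1.355014, so |z| = sqrt(1.355014) = 1.1641 for both roots.
Moduli of all roots: 1.1641, 1.1641.
All moduli strictly greater than 1? Yes.
Verdict: Invertible.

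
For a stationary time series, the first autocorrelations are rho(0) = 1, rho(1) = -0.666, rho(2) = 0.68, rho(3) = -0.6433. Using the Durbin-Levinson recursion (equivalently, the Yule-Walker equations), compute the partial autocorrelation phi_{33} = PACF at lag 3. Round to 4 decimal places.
\phi_{33} = -0.2190

The PACF at lag k is phi_{kk}, the last component of the solution
to the Yule-Walker system G_k phi = r_k where
  (G_k)_{ij} = rho(|i - j|), (r_k)_i = rho(i), i,j = 1..k.
Equivalently, Durbin-Levinson gives phi_{kk} iteratively:
  phi_{11} = rho(1)
  phi_{kk} = [rho(k) - sum_{j=1..k-1} phi_{k-1,j} rho(k-j)]
            / [1 - sum_{j=1..k-1} phi_{k-1,j} rho(j)],
  phi_{k,j} = phi_{k-1,j} - phi_{kk} phi_{k-1,k-j},  j = 1..k-1.
Step k = 1:
  phi_11 = rho(1) = -0.666.
Step k = 2:
  phi_22 = [rho(2) - phi_11 rho(1)] / [1 - phi_11 rho(1)] = [0.68 - (-0.666)(-0.666)] / [1 - (-0.666)(-0.666)]
         = 0.236444 / 0.556444 = 0.42492.
  Update: phi_21 = phi_11 - phi_22 phi_11 = -0.666 - (0.42492)(-0.666) = -0.383004.
Step k = 3:
  phi_33 = [rho(3) - phi_21 rho(2) - phi_22 rho(1)] / [1 - phi_21 rho(1) - phi_22 rho(2)]
    numerator   = -0.6433 - (-0.383004)(0.68) - (0.42492)(-0.666) = -0.09986112
    denominator = 1 - (-0.383004)(-0.666) - (0.42492)(0.68) = 0.45597429
  phi_33 = -0.09986112 / 0.45597429 = -0.219.
Therefore phi_{33} = -0.2190.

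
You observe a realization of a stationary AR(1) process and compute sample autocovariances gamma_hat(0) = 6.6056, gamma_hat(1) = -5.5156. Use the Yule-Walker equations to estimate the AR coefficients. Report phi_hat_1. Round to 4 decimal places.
\hat\phi_{1} = -0.8350

The Yule-Walker equations for an AR(p) process read, in matrix form,
  Gamma_p phi = r_p,   with   (Gamma_p)_{ij} = gamma(|i - j|),
                       (r_p)_i = gamma(i),   i,j = 1..p.
Substitute the sample gammas (Toeplitz matrix and right-hand side of size 1):
  Gamma_p = [[6.6056]]
  r_p     = [-5.5156]
With p = 1 this is the single equation gamma(0) phi_1 = gamma(1):
  phi_hat_1 = gamma(1) / gamma(0) = -5.5156 / 6.6056 = -0.8350.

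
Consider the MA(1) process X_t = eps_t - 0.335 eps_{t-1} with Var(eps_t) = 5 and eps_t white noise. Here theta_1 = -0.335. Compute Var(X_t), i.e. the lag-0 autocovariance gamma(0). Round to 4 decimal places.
\gamma(0) = 5.5611

For an MA(q) process X_t = eps_t + sum_i theta_i eps_{t-i} with
Var(eps_t) = sigma^2, the variance is
  gamma(0) = sigma^2 * (1 + sum_i theta_i^2).
  sum_i theta_i^2 = (-0.335)^2 = 0.112225.
  gamma(0) = 5 * (1 + 0.112225) = 5 * 1.112225 = 5.561125, which rounds to 5.5611.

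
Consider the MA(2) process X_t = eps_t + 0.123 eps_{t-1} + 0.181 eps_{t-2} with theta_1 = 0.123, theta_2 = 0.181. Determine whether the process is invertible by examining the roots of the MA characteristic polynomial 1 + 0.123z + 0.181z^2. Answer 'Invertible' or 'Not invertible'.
\text{Invertible}

The MA(q) characteristic polynomial is P(z) = 1 + 0.123z + 0.181z^2.
Invertibility requires all roots to lie outside the unit circle, i.e. |z| > 1 for every root.
Set 1 + (0.123) z + (0.181) z^2 = 0, i.e. a z^2 + b z + c = 0 with a = 0.181, b = 0.123, c = 1.
Discriminant D = b^2 - 4ac = (0.123)^2 - 4*(0.181)*1 = 0.015129 - (0.724) = -0.708871.
D < 0, so the roots are the complex-conjugate pair z = (-b +/- i sqrt(-D)) / (2a) = -0.3398 +/- 2.3258i.
For a conjugate pair |z|^2 = z * conj(z) = (product of roots) = c/a = 1/(0.181) = 5.524862, so |z| = sqrt(5.524862) = 2.3505 for both roots.
Moduli of all roots: 2.3505, 2.3505.
All moduli strictly greater than 1? Yes.
Verdict: Invertible.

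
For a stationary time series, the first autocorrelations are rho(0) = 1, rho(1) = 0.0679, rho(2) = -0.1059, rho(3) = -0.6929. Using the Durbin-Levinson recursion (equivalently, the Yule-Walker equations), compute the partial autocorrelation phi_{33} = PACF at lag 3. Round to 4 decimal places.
\phi_{33} = -0.6890

The PACF at lag k is phi_{kk}, the last component of the solution
to the Yule-Walker system G_k phi = r_k where
  (G_k)_{ij} = rho(|i - j|), (r_k)_i = rho(i), i,j = 1..k.
Equivalently, Durbin-Levinson gives phi_{kk} iteratively:
  phi_{11} = rho(1)
  phi_{kk} = [rho(k) - sum_{j=1..k-1} phi_{k-1,j} rho(k-j)]
            / [1 - sum_{j=1..k-1} phi_{k-1,j} rho(j)],
  phi_{k,j} = phi_{k-1,j} - phi_{kk} phi_{k-1,k-j},  j = 1..k-1.
Step k = 1:
  phi_11 = rho(1) = 0.0679.
Step k = 2:
  phi_22 = [rho(2) - phi_11 rho(1)] / [1 - phi_11 rho(1)] = [-0.1059 - (0.0679)(0.0679)] / [1 - (0.0679)(0.0679)]
         = -0.11051041 / 0.99538959 = -0.111022.
  Update: phi_21 = phi_11 - phi_22 phi_11 = 0.0679 - (-0.111022)(0.0679) = 0.075438.
Step k = 3:
  phi_33 = [rho(3) - phi_21 rho(2) - phi_22 rho(1)] / [1 - phi_21 rho(1) - phi_22 rho(2)]
    numerator   = -0.6929 - (0.075438)(-0.1059) - (-0.111022)(0.0679) = -0.67737266
    denominator = 1 - (0.075438)(0.0679) - (-0.111022)(-0.1059) = 0.98312047
  phi_33 = -0.67737266 / 0.98312047 = -0.689.
Therefore phi_{33} = -0.6890.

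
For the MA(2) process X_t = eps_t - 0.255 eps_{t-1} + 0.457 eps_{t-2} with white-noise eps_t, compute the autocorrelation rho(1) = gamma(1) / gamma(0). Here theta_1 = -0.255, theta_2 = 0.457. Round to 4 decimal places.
\rho(1) = -0.2917

For an MA(q) process with theta_0 = 1, the autocovariance is
  gamma(k) = sigma^2 * sum_{i=0..q-k} theta_i * theta_{i+k},
and rho(k) = gamma(k) / gamma(0). Sigma^2 cancels.
  numerator   = (1)*(-0.255) + (-0.255)*(0.457) = -0.371535.
  denominator = (1)^2 + (-0.255)^2 + (0.457)^2 = 1.273874.
  rho(1) = -0.371535 / 1.273874 = -0.2917.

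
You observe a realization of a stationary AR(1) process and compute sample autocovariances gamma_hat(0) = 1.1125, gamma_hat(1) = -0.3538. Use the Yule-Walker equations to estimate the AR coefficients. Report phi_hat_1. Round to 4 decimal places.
\hat\phi_{1} = -0.3180

The Yule-Walker equations for an AR(p) process read, in matrix form,
  Gamma_p phi = r_p,   with   (Gamma_p)_{ij} = gamma(|i - j|),
                       (r_p)_i = gamma(i),   i,j = 1..p.
Substitute the sample gammas (Toeplitz matrix and right-hand side of size 1):
  Gamma_p = [[1.1125]]
  r_p     = [-0.3538]
With p = 1 this is the single equation gamma(0) phi_1 = gamma(1):
  phi_hat_1 = gamma(1) / gamma(0) = -0.3538 / 1.1125 = -0.3180.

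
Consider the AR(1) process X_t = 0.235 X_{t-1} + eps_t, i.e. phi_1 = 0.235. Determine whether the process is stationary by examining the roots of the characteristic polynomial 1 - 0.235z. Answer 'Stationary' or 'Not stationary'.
\text{Stationary}

The AR(p) characteristic polynomial is P(z) = 1 - 0.235z.
Stationarity requires all roots to lie outside the unit circle, i.e. |z| > 1 for every root.
This is linear in z: 1 + (-0.235) z = 0  =>  z = -1/(-0.235) = 4.255319,  |z| = 4.255319.
Moduli of all roots: 4.2553.
All moduli strictly greater than 1? Yes.
Verdict: Stationary.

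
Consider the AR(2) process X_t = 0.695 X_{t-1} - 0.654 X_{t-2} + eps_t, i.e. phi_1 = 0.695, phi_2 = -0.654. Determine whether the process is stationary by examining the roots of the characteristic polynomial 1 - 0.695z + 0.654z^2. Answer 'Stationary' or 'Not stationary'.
\text{Stationary}

The AR(p) characteristic polynomial is P(z) = 1 - 0.695z + 0.654z^2.
Stationarity requires all roots to lie outside the unit circle, i.e. |z| > 1 for every root.
Set 1 + (-0.695) z + (0.654) z^2 = 0, i.e. a z^2 + b z + c = 0 with a = 0.654, b = -0.695, c = 1.
Discriminant D = b^2 - 4ac = (-0.695)^2 - 4*(0.654)*1 = 0.483025 - (2.616) = -2.132975.
D < 0, so the roots are the complex-conjugate pair z = (-b +/- i sqrt(-D)) / (2a) = 0.5313 +/- 1.1166i.
For a conjugate pair |z|^2 = z * conj(z) = (product of roots) = c/a = 1/(0.654) = 1.529052, so |z| = sqrt(1.529052) = 1.2365 for both roots.
Moduli of all roots: 1.2365, 1.2365.
All moduli strictly greater than 1? Yes.
Verdict: Stationary.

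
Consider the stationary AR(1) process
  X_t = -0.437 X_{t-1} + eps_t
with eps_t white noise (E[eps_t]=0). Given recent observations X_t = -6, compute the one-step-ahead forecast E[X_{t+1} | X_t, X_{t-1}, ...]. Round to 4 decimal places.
E[X_{t+1} \mid \mathcal F_t] = 2.6220

For an AR(p) model X_t = c + sum_i phi_i X_{t-i} + eps_t, the
one-step-ahead conditional mean is
  E[X_{t+1} | X_t, ...] = c + sum_i phi_i X_{t+1-i}.
Substitute known values:
  E[X_{t+1} | ...] = (-0.437) * (-6)
                   = 2.6220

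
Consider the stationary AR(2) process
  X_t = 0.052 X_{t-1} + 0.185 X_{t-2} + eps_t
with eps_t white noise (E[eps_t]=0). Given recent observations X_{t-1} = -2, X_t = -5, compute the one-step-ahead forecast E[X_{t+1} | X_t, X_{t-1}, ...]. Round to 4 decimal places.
E[X_{t+1} \mid \mathcal F_t] = -0.6300

For an AR(p) model X_t = c + sum_i phi_i X_{t-i} + eps_t, the
one-step-ahead conditional mean is
  E[X_{t+1} | X_t, ...] = c + sum_i phi_i X_{t+1-i}.
Substitute known values:
  E[X_{t+1} | ...] = (0.052) * (-5) + (0.185) * (-2)
                   = -0.6300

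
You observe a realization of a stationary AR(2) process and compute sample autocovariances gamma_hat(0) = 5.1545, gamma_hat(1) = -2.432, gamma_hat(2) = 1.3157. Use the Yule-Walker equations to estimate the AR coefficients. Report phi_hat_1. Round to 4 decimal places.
\hat\phi_{1} = -0.4520

The Yule-Walker equations for an AR(p) process read, in matrix form,
  Gamma_p phi = r_p,   with   (Gamma_p)_{ij} = gamma(|i - j|),
                       (r_p)_i = gamma(i),   i,j = 1..p.
Substitute the sample gammas (Toeplitz matrix and right-hand side of size 2):
  Gamma_p = [[5.1545, -2.432], [-2.432, 5.1545]]
  r_p     = [-2.432, 1.3157]
Written out:
  5.1545 phi_1 - 2.432 phi_2 = -2.432
  -2.432 phi_1 + 5.1545 phi_2 = 1.3157
Solve by Cramer's rule:
  det = gamma(0)^2 - gamma(1)^2 = (5.1545)^2 - (-2.432)^2 = 26.56887025 - 5.914624 = 20.65424625
  phi_hat_1 = [gamma(1) gamma(0) - gamma(1) gamma(2)] / det = [(-2.432)(5.1545) - (-2.432)(1.3157)] / 20.65424625 = -9.3359616 / 20.65424625 = -0.452
  phi_hat_2 = [gamma(0) gamma(2) - gamma(1)^2] / det = [(5.1545)(1.3157) - (-2.432)^2] / 20.65424625 = 0.86715165 / 20.65424625 = 0.042
So phi_hat = [-0.4520, 0.0420].
Therefore phi_hat_1 = -0.4520.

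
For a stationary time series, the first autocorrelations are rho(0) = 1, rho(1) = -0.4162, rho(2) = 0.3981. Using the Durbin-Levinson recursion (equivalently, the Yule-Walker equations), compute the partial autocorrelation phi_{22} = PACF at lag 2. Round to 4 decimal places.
\phi_{22} = 0.2720

The PACF at lag k is phi_{kk}, the last component of the solution
to the Yule-Walker system G_k phi = r_k where
  (G_k)_{ij} = rho(|i - j|), (r_k)_i = rho(i), i,j = 1..k.
Equivalently, Durbin-Levinson gives phi_{kk} iteratively:
  phi_{11} = rho(1)
  phi_{kk} = [rho(k) - sum_{j=1..k-1} phi_{k-1,j} rho(k-j)]
            / [1 - sum_{j=1..k-1} phi_{k-1,j} rho(j)],
  phi_{k,j} = phi_{k-1,j} - phi_{kk} phi_{k-1,k-j},  j = 1..k-1.
Step k = 1:
  phi_11 = rho(1) = -0.4162.
Step k = 2:
  phi_22 = [rho(2) - phi_11 rho(1)] / [1 - phi_11 rho(1)] = [0.3981 - (-0.4162)(-0.4162)] / [1 - (-0.4162)(-0.4162)]
         = 0.22487756 / 0.82677756 = 0.272.
Therefore phi_{22} = 0.2720.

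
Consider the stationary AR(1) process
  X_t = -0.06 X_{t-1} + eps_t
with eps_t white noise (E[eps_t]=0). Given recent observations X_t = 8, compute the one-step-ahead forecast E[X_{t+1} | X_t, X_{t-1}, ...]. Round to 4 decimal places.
E[X_{t+1} \mid \mathcal F_t] = -0.4800

For an AR(p) model X_t = c + sum_i phi_i X_{t-i} + eps_t, the
one-step-ahead conditional mean is
  E[X_{t+1} | X_t, ...] = c + sum_i phi_i X_{t+1-i}.
Substitute known values:
  E[X_{t+1} | ...] = (-0.06) * (8)
                   = -0.4800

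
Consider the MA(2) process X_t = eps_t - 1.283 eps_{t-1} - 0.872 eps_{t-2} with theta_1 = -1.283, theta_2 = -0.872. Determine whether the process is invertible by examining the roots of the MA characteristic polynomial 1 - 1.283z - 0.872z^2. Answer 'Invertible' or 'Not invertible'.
\text{Not invertible}

The MA(q) characteristic polynomial is P(z) = 1 - 1.283z - 0.872z^2.
Invertibility requires all roots to lie outside the unit circle, i.e. |z| > 1 for every root.
Set 1 + (-1.283) z + (-0.872) z^2 = 0, i.e. a z^2 + b z + c = 0 with a = -0.872, b = -1.283, c = 1.
Discriminant D = b^2 - 4ac = (-1.283)^2 - 4*(-0.872)*1 = 1.646089 - (-3.488) = 5.134089.
D >= 0, so the roots are real: z = (-b +/- sqrt(D)) / (2a) = (1.283 +/- 2.265853) / (-1.744).
  z_1 = (1.283 + 2.265853) / (-1.744) = -2.0349,   |z_1| = 2.0349.
  z_2 = (1.283 - 2.265853) / (-1.744) = 0.5636,   |z_2| = 0.5636.
Moduli of all roots: 2.0349, 0.5636.
All moduli strictly greater than 1? No.
Verdict: Not invertible.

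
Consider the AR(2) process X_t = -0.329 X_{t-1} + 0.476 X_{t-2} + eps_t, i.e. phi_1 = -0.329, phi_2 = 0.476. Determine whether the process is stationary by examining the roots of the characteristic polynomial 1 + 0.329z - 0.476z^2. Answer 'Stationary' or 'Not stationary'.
\text{Stationary}

The AR(p) characteristic polynomial is P(z) = 1 + 0.329z - 0.476z^2.
Stationarity requires all roots to lie outside the unit circle, i.e. |z| > 1 for every root.
Set 1 + (0.329) z + (-0.476) z^2 = 0, i.e. a z^2 + b z + c = 0 with a = -0.476, b = 0.329, c = 1.
Discriminant D = b^2 - 4ac = (0.329)^2 - 4*(-0.476)*1 = 0.108241 - (-1.904) = 2.012241.
D >= 0, so the roots are real: z = (-b +/- sqrt(D)) / (2a) = (-0.329 +/- 1.418535) / (-0.952).
  z_1 = (-0.329 + 1.418535) / (-0.952) = -1.1445,   |z_1| = 1.1445.
  z_2 = (-0.329 - 1.418535) / (-0.952) = 1.8356,   |z_2| = 1.8356.
Moduli of all roots: 1.1445, 1.8356.
All moduli strictly greater than 1? Yes.
Verdict: Stationary.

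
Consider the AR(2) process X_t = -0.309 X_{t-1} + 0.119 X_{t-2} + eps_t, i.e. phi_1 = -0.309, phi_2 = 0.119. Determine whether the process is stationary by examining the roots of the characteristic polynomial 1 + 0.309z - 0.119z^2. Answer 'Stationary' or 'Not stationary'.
\text{Stationary}

The AR(p) characteristic polynomial is P(z) = 1 + 0.309z - 0.119z^2.
Stationarity requires all roots to lie outside the unit circle, i.e. |z| > 1 for every root.
Set 1 + (0.309) z + (-0.119) z^2 = 0, i.e. a z^2 + b z + c = 0 with a = -0.119, b = 0.309, c = 1.
Discriminant D = b^2 - 4ac = (0.309)^2 - 4*(-0.119)*1 = 0.095481 - (-0.476) = 0.571481.
D >= 0, so the roots are real: z = (-b +/- sqrt(D)) / (2a) = (-0.309 +/- 0.755964) / (-0.238).
  z_1 = (-0.309 + 0.755964) / (-0.238) = -1.878,   |z_1| = 1.878.
  z_2 = (-0.309 - 0.755964) / (-0.238) = 4.4746,   |z_2| = 4.4746.
Moduli of all roots: 1.8780, 4.4746.
All moduli strictly greater than 1? Yes.
Verdict: Stationary.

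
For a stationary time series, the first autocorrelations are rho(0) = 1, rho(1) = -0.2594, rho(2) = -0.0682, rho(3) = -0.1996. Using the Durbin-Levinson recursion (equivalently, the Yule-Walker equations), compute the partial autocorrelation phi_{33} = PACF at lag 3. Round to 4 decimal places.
\phi_{33} = -0.2821

The PACF at lag k is phi_{kk}, the last component of the solution
to the Yule-Walker system G_k phi = r_k where
  (G_k)_{ij} = rho(|i - j|), (r_k)_i = rho(i), i,j = 1..k.
Equivalently, Durbin-Levinson gives phi_{kk} iteratively:
  phi_{11} = rho(1)
  phi_{kk} = [rho(k) - sum_{j=1..k-1} phi_{k-1,j} rho(k-j)]
            / [1 - sum_{j=1..k-1} phi_{k-1,j} rho(j)],
  phi_{k,j} = phi_{k-1,j} - phi_{kk} phi_{k-1,k-j},  j = 1..k-1.
Step k = 1:
  phi_11 = rho(1) = -0.2594.
Step k = 2:
  phi_22 = [rho(2) - phi_11 rho(1)] / [1 - phi_11 rho(1)] = [-0.0682 - (-0.2594)(-0.2594)] / [1 - (-0.2594)(-0.2594)]
         = -0.13548836 / 0.93271164 = -0.145263.
  Update: phi_21 = phi_11 - phi_22 phi_11 = -0.2594 - (-0.145263)(-0.2594) = -0.297081.
Step k = 3:
  phi_33 = [rho(3) - phi_21 rho(2) - phi_22 rho(1)] / [1 - phi_21 rho(1) - phi_22 rho(2)]
    numerator   = -0.1996 - (-0.297081)(-0.0682) - (-0.145263)(-0.2594) = -0.25754212
    denominator = 1 - (-0.297081)(-0.2594) - (-0.145263)(-0.0682) = 0.91303021
  phi_33 = -0.25754212 / 0.91303021 = -0.2821.
Therefore phi_{33} = -0.2821.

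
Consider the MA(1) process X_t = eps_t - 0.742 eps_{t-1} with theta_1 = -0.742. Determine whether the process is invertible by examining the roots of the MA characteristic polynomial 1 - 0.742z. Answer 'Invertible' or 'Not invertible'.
\text{Invertible}

The MA(q) characteristic polynomial is P(z) = 1 - 0.742z.
Invertibility requires all roots to lie outside the unit circle, i.e. |z| > 1 for every root.
This is linear in z: 1 + (-0.742) z = 0  =>  z = -1/(-0.742) = 1.347709,  |z| = 1.347709.
Moduli of all roots: 1.3477.
All moduli strictly greater than 1? Yes.
Verdict: Invertible.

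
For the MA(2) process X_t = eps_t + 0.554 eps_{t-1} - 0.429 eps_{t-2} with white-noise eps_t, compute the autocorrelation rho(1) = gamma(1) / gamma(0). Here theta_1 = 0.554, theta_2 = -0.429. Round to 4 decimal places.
\rho(1) = 0.2122

For an MA(q) process with theta_0 = 1, the autocovariance is
  gamma(k) = sigma^2 * sum_{i=0..q-k} theta_i * theta_{i+k},
and rho(k) = gamma(k) / gamma(0). Sigma^2 cancels.
  numerator   = (1)*(0.554) + (0.554)*(-0.429) = 0.316334.
  denominator = (1)^2 + (0.554)^2 + (-0.429)^2 = 1.490957.
  rho(1) = 0.316334 / 1.490957 = 0.2122.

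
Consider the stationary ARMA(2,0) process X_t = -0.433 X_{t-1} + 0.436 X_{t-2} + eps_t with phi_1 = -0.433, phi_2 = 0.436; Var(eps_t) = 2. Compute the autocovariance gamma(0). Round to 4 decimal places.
\gamma(0) = 6.0143

Multiply the model equation by X_{t-k} and take expectations. With theta_0 = psi_0 = 1 and psi_j the MA(infinity) weights, this gives
  gamma(k) - sum_i phi_i gamma(k-i) = c_k,
  c_k = sigma^2 * sum_{j=k..q} theta_j psi_{j-k}   (c_k = 0 for k > q),
using gamma(-m) = gamma(m).
Pure AR (q = 0): c_0 = sigma^2 = 2, c_k = 0 for k >= 1.
Equations for k = 0, 1, 2 (AR order 2, c_2 = 0):
  (E0) gamma(0) = phi_1 gamma(1) + phi_2 gamma(2) + c_0
  (E1) gamma(1) = phi_1 gamma(0) + phi_2 gamma(1) + c_1
  (E2) gamma(2) = phi_1 gamma(1) + phi_2 gamma(0)
From (E1): gamma(1) = A gamma(0) + B with
  A = phi_1 / (1 - phi_2) = -0.433 / 0.564 = -0.76773,   B = c_1 / (1 - phi_2) = 0 / 0.564 = 0.
Insert (E2) into (E0): gamma(0) (1 - phi_2^2) = phi_1 (1 + phi_2) gamma(1) + c_0.
  phi_1 (1 + phi_2) = (-0.433)(1.436) = -0.621788,   1 - phi_2^2 = 0.809904.
Replace gamma(1) by A gamma(0) + B and collect gamma(0):
  gamma(0) [0.809904 - (-0.621788)(-0.76773)] = c_0 = 2
  gamma(0) * 0.332538 = 2
  gamma(0) = 2 / 0.332538 = 6.014343.
Therefore gamma(0) = 6.0143 (to 4 decimal places).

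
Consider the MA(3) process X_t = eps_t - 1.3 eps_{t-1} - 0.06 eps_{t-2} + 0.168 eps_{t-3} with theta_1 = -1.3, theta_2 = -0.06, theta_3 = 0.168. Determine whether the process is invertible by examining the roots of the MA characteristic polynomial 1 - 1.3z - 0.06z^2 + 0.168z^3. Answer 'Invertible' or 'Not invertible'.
\text{Not invertible}

The MA(q) characteristic polynomial is P(z) = 1 - 1.3z - 0.06z^2 + 0.168z^3.
Invertibility requires all roots to lie outside the unit circle, i.e. |z| > 1 for every root.
Degree 3: look for a simple real root z0 first, then factor out (1 - z/z0) and solve the remaining quadratic.
Testing z0 = 2.5: P(2.5) = 1 + (-1.3)(2.5) + (-0.06)(2.5)^2 + (0.168)(2.5)^3
  = 1 + (-3.25) + (-0.375) + (2.625) = 0.  So z_0 = 2.5 is a root, |z_0| = 2.5.
Divide out the factor (1 - 0.4 z) = (1 - z/z0) (since 1/z0 = 0.4):
  P(z) = (1 - 0.4 z)(1 + (-0.9) z + (-0.42) z^2)
  [check: z-coef -0.9 - (0.4) = -1.3; z^2-coef -0.42 - (0.4)(-0.9) = -0.06; z^3-coef -(0.4)(-0.42) = 0.168.]
Remaining roots from the quadratic factor 1 + (-0.9) z + (-0.42) z^2:
  Set 1 + (-0.9) z + (-0.42) z^2 = 0, i.e. a z^2 + b z + c = 0 with a = -0.42, b = -0.9, c = 1.
  Discriminant D = b^2 - 4ac = (-0.9)^2 - 4*(-0.42)*1 = 0.81 - (-1.68) = 2.49.
  D >= 0, so the roots are real: z = (-b +/- sqrt(D)) / (2a) = (0.9 +/- 1.577973) / (-0.84).
    z_1 = (0.9 + 1.577973) / (-0.84) = -2.95,   |z_1| = 2.95.
    z_2 = (0.9 - 1.577973) / (-0.84) = 0.8071,   |z_2| = 0.8071.
Moduli of all roots: 2.5000, 2.9500, 0.8071.
All moduli strictly greater than 1? No.
Verdict: Not invertible.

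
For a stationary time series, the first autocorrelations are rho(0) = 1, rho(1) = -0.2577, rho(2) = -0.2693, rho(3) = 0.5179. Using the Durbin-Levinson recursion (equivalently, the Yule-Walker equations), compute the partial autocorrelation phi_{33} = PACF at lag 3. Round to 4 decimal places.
\phi_{33} = 0.4071

The PACF at lag k is phi_{kk}, the last component of the solution
to the Yule-Walker system G_k phi = r_k where
  (G_k)_{ij} = rho(|i - j|), (r_k)_i = rho(i), i,j = 1..k.
Equivalently, Durbin-Levinson gives phi_{kk} iteratively:
  phi_{11} = rho(1)
  phi_{kk} = [rho(k) - sum_{j=1..k-1} phi_{k-1,j} rho(k-j)]
            / [1 - sum_{j=1..k-1} phi_{k-1,j} rho(j)],
  phi_{k,j} = phi_{k-1,j} - phi_{kk} phi_{k-1,k-j},  j = 1..k-1.
Step k = 1:
  phi_11 = rho(1) = -0.2577.
Step k = 2:
  phi_22 = [rho(2) - phi_11 rho(1)] / [1 - phi_11 rho(1)] = [-0.2693 - (-0.2577)(-0.2577)] / [1 - (-0.2577)(-0.2577)]
         = -0.33570929 / 0.93359071 = -0.359589.
  Update: phi_21 = phi_11 - phi_22 phi_11 = -0.2577 - (-0.359589)(-0.2577) = -0.350366.
Step k = 3:
  phi_33 = [rho(3) - phi_21 rho(2) - phi_22 rho(1)] / [1 - phi_21 rho(1) - phi_22 rho(2)]
    numerator   = 0.5179 - (-0.350366)(-0.2693) - (-0.359589)(-0.2577) = 0.33088021
    denominator = 1 - (-0.350366)(-0.2577) - (-0.359589)(-0.2693) = 0.81287322
  phi_33 = 0.33088021 / 0.81287322 = 0.4071.
Therefore phi_{33} = 0.4071.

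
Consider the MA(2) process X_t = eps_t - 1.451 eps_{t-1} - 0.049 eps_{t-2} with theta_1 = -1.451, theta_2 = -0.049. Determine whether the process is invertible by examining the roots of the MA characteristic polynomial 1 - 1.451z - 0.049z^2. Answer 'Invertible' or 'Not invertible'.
\text{Not invertible}

The MA(q) characteristic polynomial is P(z) = 1 - 1.451z - 0.049z^2.
Invertibility requires all roots to lie outside the unit circle, i.e. |z| > 1 for every root.
Set 1 + (-1.451) z + (-0.049) z^2 = 0, i.e. a z^2 + b z + c = 0 with a = -0.049, b = -1.451, c = 1.
Discriminant D = b^2 - 4ac = (-1.451)^2 - 4*(-0.049)*1 = 2.105401 - (-0.196) = 2.301401.
D >= 0, so the roots are real: z = (-b +/- sqrt(D)) / (2a) = (1.451 +/- 1.517037) / (-0.098).
  z_1 = (1.451 + 1.517037) / (-0.098) = -30.2861,   |z_1| = 30.2861.
  z_2 = (1.451 - 1.517037) / (-0.098) = 0.6738,   |z_2| = 0.6738.
Moduli of all roots: 30.2861, 0.6738.
All moduli strictly greater than 1? No.
Verdict: Not invertible.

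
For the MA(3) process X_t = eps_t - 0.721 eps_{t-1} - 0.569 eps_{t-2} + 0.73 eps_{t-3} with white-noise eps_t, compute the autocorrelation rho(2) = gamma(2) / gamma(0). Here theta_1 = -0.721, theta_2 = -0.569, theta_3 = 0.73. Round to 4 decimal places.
\rho(2) = -0.4609

For an MA(q) process with theta_0 = 1, the autocovariance is
  gamma(k) = sigma^2 * sum_{i=0..q-k} theta_i * theta_{i+k},
and rho(k) = gamma(k) / gamma(0). Sigma^2 cancels.
  numerator   = (1)*(-0.569) + (-0.721)*(0.73) = -1.09533.
  denominator = (1)^2 + (-0.721)^2 + (-0.569)^2 + (0.73)^2 = 2.376502.
  rho(2) = -1.09533 / 2.376502 = -0.4609.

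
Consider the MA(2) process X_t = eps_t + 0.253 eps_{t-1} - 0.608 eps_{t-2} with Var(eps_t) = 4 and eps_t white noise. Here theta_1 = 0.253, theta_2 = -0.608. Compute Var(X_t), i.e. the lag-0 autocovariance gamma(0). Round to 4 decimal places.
\gamma(0) = 5.7347

For an MA(q) process X_t = eps_t + sum_i theta_i eps_{t-i} with
Var(eps_t) = sigma^2, the variance is
  gamma(0) = sigma^2 * (1 + sum_i theta_i^2).
  sum_i theta_i^2 = (0.253)^2 + (-0.608)^2 = 0.064009 + 0.369664 = 0.433673.
  gamma(0) = 4 * (1 + 0.433673) = 4 * 1.433673 = 5.734692, which rounds to 5.7347.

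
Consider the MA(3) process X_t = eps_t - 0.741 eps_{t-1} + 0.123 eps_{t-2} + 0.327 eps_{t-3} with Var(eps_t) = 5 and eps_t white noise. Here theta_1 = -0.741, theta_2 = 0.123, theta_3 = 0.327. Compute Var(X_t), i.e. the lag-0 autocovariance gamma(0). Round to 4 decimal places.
\gamma(0) = 8.3557

For an MA(q) process X_t = eps_t + sum_i theta_i eps_{t-i} with
Var(eps_t) = sigma^2, the variance is
  gamma(0) = sigma^2 * (1 + sum_i theta_i^2).
  sum_i theta_i^2 = (-0.741)^2 + (0.123)^2 + (0.327)^2 = 0.549081 + 0.015129 + 0.106929 = 0.671139.
  gamma(0) = 5 * (1 + 0.671139) = 5 * 1.671139 = 8.355695, which rounds to 8.3557.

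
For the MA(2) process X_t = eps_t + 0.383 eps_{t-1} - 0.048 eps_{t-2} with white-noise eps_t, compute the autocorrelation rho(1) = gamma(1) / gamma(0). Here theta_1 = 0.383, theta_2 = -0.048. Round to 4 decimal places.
\rho(1) = 0.3173

For an MA(q) process with theta_0 = 1, the autocovariance is
  gamma(k) = sigma^2 * sum_{i=0..q-k} theta_i * theta_{i+k},
and rho(k) = gamma(k) / gamma(0). Sigma^2 cancels.
  numerator   = (1)*(0.383) + (0.383)*(-0.048) = 0.364616.
  denominator = (1)^2 + (0.383)^2 + (-0.048)^2 = 1.148993.
  rho(1) = 0.364616 / 1.148993 = 0.3173.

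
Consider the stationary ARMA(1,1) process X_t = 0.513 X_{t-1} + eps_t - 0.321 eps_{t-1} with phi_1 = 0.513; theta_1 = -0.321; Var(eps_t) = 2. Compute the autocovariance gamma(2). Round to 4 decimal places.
\gamma(2) = 0.2233

Multiply the model equation by X_{t-k} and take expectations. With theta_0 = psi_0 = 1 and psi_j the MA(infinity) weights, this gives
  gamma(k) - sum_i phi_i gamma(k-i) = c_k,
  c_k = sigma^2 * sum_{j=k..q} theta_j psi_{j-k}   (c_k = 0 for k > q),
using gamma(-m) = gamma(m).
psi-weights needed (psi_j = theta_j + sum_i phi_i psi_{j-i}):
  psi_1 = theta_1 + phi_1 = -0.321 + (0.513) = 0.192
Right-hand sides:
  c_0 = sigma^2 (1 + theta_1 psi_1) = 2 * (1 + (-0.321)(0.192)) = 2 * 0.938368 = 1.876736
  c_1 = sigma^2 theta_1 = 2 * (-0.321) = -0.642
  c_2 = 0
Equations for k = 0 and k = 1 (AR order 1):
  gamma(0) = phi_1 gamma(1) + c_0
  gamma(1) = phi_1 gamma(0) + c_1
Substituting the second into the first: gamma(0) (1 - phi_1^2) = c_0 + phi_1 c_1, so
  gamma(0) = (c_0 + phi_1 c_1) / (1 - phi_1^2) = (1.876736 + (0.513)(-0.642)) / (1 - (0.513)^2) = 1.54739 / 0.736831 = 2.100061.
  gamma(1) = phi_1 gamma(0) + c_1 = (0.513)(2.100061) + (-0.642) = 0.435331.
For k = 2 (> q): gamma(2) = phi_1 gamma(1) = (0.513)(0.435331) = 0.223325.
Therefore gamma(2) = 0.2233 (to 4 decimal places).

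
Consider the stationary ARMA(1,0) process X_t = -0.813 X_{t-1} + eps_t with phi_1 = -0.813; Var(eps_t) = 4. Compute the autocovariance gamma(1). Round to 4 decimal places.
\gamma(1) = -9.5920

Multiply the model equation by X_{t-k} and take expectations. With theta_0 = psi_0 = 1 and psi_j the MA(infinity) weights, this gives
  gamma(k) - sum_i phi_i gamma(k-i) = c_k,
  c_k = sigma^2 * sum_{j=k..q} theta_j psi_{j-k}   (c_k = 0 for k > q),
using gamma(-m) = gamma(m).
Pure AR (q = 0): c_0 = sigma^2 = 4, c_k = 0 for k >= 1.
Equations for k = 0 and k = 1 (AR order 1):
  gamma(0) = phi_1 gamma(1) + c_0
  gamma(1) = phi_1 gamma(0) + c_1
Substituting the second into the first: gamma(0) (1 - phi_1^2) = c_0 + phi_1 c_1, so
  gamma(0) = c_0 / (1 - phi_1^2) = 4 / (1 - (-0.813)^2) = 4 / 0.339031 = 11.798331.
  gamma(1) = phi_1 gamma(0) = (-0.813)(11.798331) = -9.592043.
Therefore gamma(1) = -9.5920 (to 4 decimal places).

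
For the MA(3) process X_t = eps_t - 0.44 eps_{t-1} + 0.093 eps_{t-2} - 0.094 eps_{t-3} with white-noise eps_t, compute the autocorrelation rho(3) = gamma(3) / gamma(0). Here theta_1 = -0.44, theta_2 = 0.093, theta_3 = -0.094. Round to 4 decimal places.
\rho(3) = -0.0776

For an MA(q) process with theta_0 = 1, the autocovariance is
  gamma(k) = sigma^2 * sum_{i=0..q-k} theta_i * theta_{i+k},
and rho(k) = gamma(k) / gamma(0). Sigma^2 cancels.
  numerator   = (1)*(-0.094) = -0.094.
  denominator = (1)^2 + (-0.44)^2 + (0.093)^2 + (-0.094)^2 = 1.211085.
  rho(3) = -0.094 / 1.211085 = -0.0776.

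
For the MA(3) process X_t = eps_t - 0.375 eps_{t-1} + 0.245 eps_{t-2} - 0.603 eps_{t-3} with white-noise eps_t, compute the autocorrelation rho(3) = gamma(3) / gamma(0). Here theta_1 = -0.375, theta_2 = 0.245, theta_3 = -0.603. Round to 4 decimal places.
\rho(3) = -0.3855

For an MA(q) process with theta_0 = 1, the autocovariance is
  gamma(k) = sigma^2 * sum_{i=0..q-k} theta_i * theta_{i+k},
and rho(k) = gamma(k) / gamma(0). Sigma^2 cancels.
  numerator   = (1)*(-0.603) = -0.603.
  denominator = (1)^2 + (-0.375)^2 + (0.245)^2 + (-0.603)^2 = 1.564259.
  rho(3) = -0.603 / 1.564259 = -0.3855.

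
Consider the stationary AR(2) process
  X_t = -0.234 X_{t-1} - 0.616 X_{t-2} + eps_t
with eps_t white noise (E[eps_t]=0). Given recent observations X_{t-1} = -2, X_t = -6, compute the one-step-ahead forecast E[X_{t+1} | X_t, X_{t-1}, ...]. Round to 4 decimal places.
E[X_{t+1} \mid \mathcal F_t] = 2.6360

For an AR(p) model X_t = c + sum_i phi_i X_{t-i} + eps_t, the
one-step-ahead conditional mean is
  E[X_{t+1} | X_t, ...] = c + sum_i phi_i X_{t+1-i}.
Substitute known values:
  E[X_{t+1} | ...] = (-0.234) * (-6) + (-0.616) * (-2)
                   = 2.6360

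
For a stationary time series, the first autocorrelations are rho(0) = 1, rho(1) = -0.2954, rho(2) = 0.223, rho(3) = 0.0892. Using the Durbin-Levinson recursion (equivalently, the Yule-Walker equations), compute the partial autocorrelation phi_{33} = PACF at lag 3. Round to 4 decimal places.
\phi_{33} = 0.2120

The PACF at lag k is phi_{kk}, the last component of the solution
to the Yule-Walker system G_k phi = r_k where
  (G_k)_{ij} = rho(|i - j|), (r_k)_i = rho(i), i,j = 1..k.
Equivalently, Durbin-Levinson gives phi_{kk} iteratively:
  phi_{11} = rho(1)
  phi_{kk} = [rho(k) - sum_{j=1..k-1} phi_{k-1,j} rho(k-j)]
            / [1 - sum_{j=1..k-1} phi_{k-1,j} rho(j)],
  phi_{k,j} = phi_{k-1,j} - phi_{kk} phi_{k-1,k-j},  j = 1..k-1.
Step k = 1:
  phi_11 = rho(1) = -0.2954.
Step k = 2:
  phi_22 = [rho(2) - phi_11 rho(1)] / [1 - phi_11 rho(1)] = [0.223 - (-0.2954)(-0.2954)] / [1 - (-0.2954)(-0.2954)]
         = 0.13573884 / 0.91273884 = 0.148716.
  Update: phi_21 = phi_11 - phi_22 phi_11 = -0.2954 - (0.148716)(-0.2954) = -0.251469.
Step k = 3:
  phi_33 = [rho(3) - phi_21 rho(2) - phi_22 rho(1)] / [1 - phi_21 rho(1) - phi_22 rho(2)]
    numerator   = 0.0892 - (-0.251469)(0.223) - (0.148716)(-0.2954) = 0.18920835
    denominator = 1 - (-0.251469)(-0.2954) - (0.148716)(0.223) = 0.89255231
  phi_33 = 0.18920835 / 0.89255231 = 0.212.
Therefore phi_{33} = 0.2120.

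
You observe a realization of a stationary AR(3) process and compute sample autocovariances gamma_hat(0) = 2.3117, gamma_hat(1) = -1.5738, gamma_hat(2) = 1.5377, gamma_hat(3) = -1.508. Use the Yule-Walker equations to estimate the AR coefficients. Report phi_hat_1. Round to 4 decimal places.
\hat\phi_{1} = -0.3320

The Yule-Walker equations for an AR(p) process read, in matrix form,
  Gamma_p phi = r_p,   with   (Gamma_p)_{ij} = gamma(|i - j|),
                       (r_p)_i = gamma(i),   i,j = 1..p.
Substitute the sample gammas (Toeplitz matrix and right-hand side of size 3):
  Gamma_p = [[2.3117, -1.5738, 1.5377], [-1.5738, 2.3117, -1.5738], [1.5377, -1.5738, 2.3117]]
  r_p     = [-1.5738, 1.5377, -1.508]
Written out (R1..R3):
  (R1) 2.3117 phi_1 - 1.5738 phi_2 + 1.5377 phi_3 = -1.5738
  (R2) -1.5738 phi_1 + 2.3117 phi_2 - 1.5738 phi_3 = 1.5377
  (R3) 1.5377 phi_1 - 1.5738 phi_2 + 2.3117 phi_3 = -1.508
Gaussian elimination:
  R2 <- R2 - (-1.5738/2.3117) R1 = R2 - (-0.680798) R1:  1.240261 phi_2 - 0.526937 phi_3 = 0.466261
  R3 <- R3 - (1.5377/2.3117) R1 = R3 - (0.665181) R1:  -0.526937 phi_2 + 1.28885 phi_3 = -0.461137
  R3 <- R3 - (-0.526937/1.240261) R2 = R3 - (-0.42486) R2:  1.064976 phi_3 = -0.263042
Back-substitution:
  phi_hat_3 = -0.263042 / 1.064976 = -0.246993
  phi_hat_2 = (0.466261 - (-0.526937)(-0.246993)) / 1.240261 = 0.271
  phi_hat_1 = (-1.5738 - (-1.5738)(0.271) - (1.5377)(-0.246993)) / 2.3117 = -0.332006
So phi_hat = [-0.3320, 0.2710, -0.2470].
Therefore phi_hat_1 = -0.3320.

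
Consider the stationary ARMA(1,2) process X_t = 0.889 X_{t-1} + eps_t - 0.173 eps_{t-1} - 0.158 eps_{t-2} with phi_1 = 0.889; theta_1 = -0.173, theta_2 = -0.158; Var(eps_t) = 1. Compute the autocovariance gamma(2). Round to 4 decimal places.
\gamma(2) = 1.6462

Multiply the model equation by X_{t-k} and take expectations. With theta_0 = psi_0 = 1 and psi_j the MA(infinity) weights, this gives
  gamma(k) - sum_i phi_i gamma(k-i) = c_k,
  c_k = sigma^2 * sum_{j=k..q} theta_j psi_{j-k}   (c_k = 0 for k > q),
using gamma(-m) = gamma(m).
psi-weights needed (psi_j = theta_j + sum_i phi_i psi_{j-i}):
  psi_1 = theta_1 + phi_1 = -0.173 + (0.889) = 0.716
  psi_2 = theta_2 + phi_1 psi_1 = -0.158 + (0.889)(0.716) = 0.478524
Right-hand sides:
  c_0 = sigma^2 (1 + theta_1 psi_1 + theta_2 psi_2) = 1 * (1 + (-0.173)(0.716) + (-0.158)(0.478524)) = 1 * 0.800525 = 0.800525
  c_1 = sigma^2 (theta_1 + theta_2 psi_1) = 1 * (-0.173 + (-0.158)(0.716)) = -0.286128
  c_2 = sigma^2 theta_2 = 1 * (-0.158) = -0.158
Equations for k = 0 and k = 1 (AR order 1):
  gamma(0) = phi_1 gamma(1) + c_0
  gamma(1) = phi_1 gamma(0) + c_1
Substituting the second into the first: gamma(0) (1 - phi_1^2) = c_0 + phi_1 c_1, so
  gamma(0) = (c_0 + phi_1 c_1) / (1 - phi_1^2) = (0.800525 + (0.889)(-0.286128)) / (1 - (0.889)^2) = 0.546157 / 0.209679 = 2.604731.
  gamma(1) = phi_1 gamma(0) + c_1 = (0.889)(2.604731) + (-0.286128) = 2.029478.
For k = 2: gamma(2) = phi_1 gamma(1) + c_2
  = (0.889)(2.029478) + (-0.158) = 1.646206.
Therefore gamma(2) = 1.6462 (to 4 decimal places).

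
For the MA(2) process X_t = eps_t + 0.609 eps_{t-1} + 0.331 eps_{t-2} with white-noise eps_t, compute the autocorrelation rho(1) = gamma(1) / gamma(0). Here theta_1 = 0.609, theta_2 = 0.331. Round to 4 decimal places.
\rho(1) = 0.5475

For an MA(q) process with theta_0 = 1, the autocovariance is
  gamma(k) = sigma^2 * sum_{i=0..q-k} theta_i * theta_{i+k},
and rho(k) = gamma(k) / gamma(0). Sigma^2 cancels.
  numerator   = (1)*(0.609) + (0.609)*(0.331) = 0.810579.
  denominator = (1)^2 + (0.609)^2 + (0.331)^2 = 1.480442.
  rho(1) = 0.810579 / 1.480442 = 0.5475.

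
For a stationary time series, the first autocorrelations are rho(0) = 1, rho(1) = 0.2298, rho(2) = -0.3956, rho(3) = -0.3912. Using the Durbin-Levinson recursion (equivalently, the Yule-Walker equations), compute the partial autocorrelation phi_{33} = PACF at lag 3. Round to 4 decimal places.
\phi_{33} = -0.2020

The PACF at lag k is phi_{kk}, the last component of the solution
to the Yule-Walker system G_k phi = r_k where
  (G_k)_{ij} = rho(|i - j|), (r_k)_i = rho(i), i,j = 1..k.
Equivalently, Durbin-Levinson gives phi_{kk} iteratively:
  phi_{11} = rho(1)
  phi_{kk} = [rho(k) - sum_{j=1..k-1} phi_{k-1,j} rho(k-j)]
            / [1 - sum_{j=1..k-1} phi_{k-1,j} rho(j)],
  phi_{k,j} = phi_{k-1,j} - phi_{kk} phi_{k-1,k-j},  j = 1..k-1.
Step k = 1:
  phi_11 = rho(1) = 0.2298.
Step k = 2:
  phi_22 = [rho(2) - phi_11 rho(1)] / [1 - phi_11 rho(1)] = [-0.3956 - (0.2298)(0.2298)] / [1 - (0.2298)(0.2298)]
         = -0.44840804 / 0.94719196 = -0.473408.
  Update: phi_21 = phi_11 - phi_22 phi_11 = 0.2298 - (-0.473408)(0.2298) = 0.338589.
Step k = 3:
  phi_33 = [rho(3) - phi_21 rho(2) - phi_22 rho(1)] / [1 - phi_21 rho(1) - phi_22 rho(2)]
    numerator   = -0.3912 - (0.338589)(-0.3956) - (-0.473408)(0.2298) = -0.14846504
    denominator = 1 - (0.338589)(0.2298) - (-0.473408)(-0.3956) = 0.73491211
  phi_33 = -0.14846504 / 0.73491211 = -0.202.
Therefore phi_{33} = -0.2020.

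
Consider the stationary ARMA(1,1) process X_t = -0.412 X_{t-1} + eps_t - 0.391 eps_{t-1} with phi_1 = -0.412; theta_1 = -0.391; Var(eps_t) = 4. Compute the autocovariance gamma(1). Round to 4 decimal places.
\gamma(1) = -4.4919

Multiply the model equation by X_{t-k} and take expectations. With theta_0 = psi_0 = 1 and psi_j the MA(infinity) weights, this gives
  gamma(k) - sum_i phi_i gamma(k-i) = c_k,
  c_k = sigma^2 * sum_{j=k..q} theta_j psi_{j-k}   (c_k = 0 for k > q),
using gamma(-m) = gamma(m).
psi-weights needed (psi_j = theta_j + sum_i phi_i psi_{j-i}):
  psi_1 = theta_1 + phi_1 = -0.391 + (-0.412) = -0.803
Right-hand sides:
  c_0 = sigma^2 (1 + theta_1 psi_1) = 4 * (1 + (-0.391)(-0.803)) = 4 * 1.313973 = 5.255892
  c_1 = sigma^2 theta_1 = 4 * (-0.391) = -1.564
  c_2 = 0
Equations for k = 0 and k = 1 (AR order 1):
  gamma(0) = phi_1 gamma(1) + c_0
  gamma(1) = phi_1 gamma(0) + c_1
Substituting the second into the first: gamma(0) (1 - phi_1^2) = c_0 + phi_1 c_1, so
  gamma(0) = (c_0 + phi_1 c_1) / (1 - phi_1^2) = (5.255892 + (-0.412)(-1.564)) / (1 - (-0.412)^2) = 5.90026 / 0.830256 = 7.106555.
  gamma(1) = phi_1 gamma(0) + c_1 = (-0.412)(7.106555) + (-1.564) = -4.491901.
Therefore gamma(1) = -4.4919 (to 4 decimal places).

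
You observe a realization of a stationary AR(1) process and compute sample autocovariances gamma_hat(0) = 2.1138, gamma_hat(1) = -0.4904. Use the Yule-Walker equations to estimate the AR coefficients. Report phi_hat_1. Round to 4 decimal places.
\hat\phi_{1} = -0.2320

The Yule-Walker equations for an AR(p) process read, in matrix form,
  Gamma_p phi = r_p,   with   (Gamma_p)_{ij} = gamma(|i - j|),
                       (r_p)_i = gamma(i),   i,j = 1..p.
Substitute the sample gammas (Toeplitz matrix and right-hand side of size 1):
  Gamma_p = [[2.1138]]
  r_p     = [-0.4904]
With p = 1 this is the single equation gamma(0) phi_1 = gamma(1):
  phi_hat_1 = gamma(1) / gamma(0) = -0.4904 / 2.1138 = -0.2320.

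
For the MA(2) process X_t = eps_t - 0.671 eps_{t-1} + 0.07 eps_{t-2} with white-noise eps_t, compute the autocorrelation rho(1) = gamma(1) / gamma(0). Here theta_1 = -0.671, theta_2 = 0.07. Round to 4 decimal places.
\rho(1) = -0.4934

For an MA(q) process with theta_0 = 1, the autocovariance is
  gamma(k) = sigma^2 * sum_{i=0..q-k} theta_i * theta_{i+k},
and rho(k) = gamma(k) / gamma(0). Sigma^2 cancels.
  numerator   = (1)*(-0.671) + (-0.671)*(0.07) = -0.71797.
  denominator = (1)^2 + (-0.671)^2 + (0.07)^2 = 1.455141.
  rho(1) = -0.71797 / 1.455141 = -0.4934.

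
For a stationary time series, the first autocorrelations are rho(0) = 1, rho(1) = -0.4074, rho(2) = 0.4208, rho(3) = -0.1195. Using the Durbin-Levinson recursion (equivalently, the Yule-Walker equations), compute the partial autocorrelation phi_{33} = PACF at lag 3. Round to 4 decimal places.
\phi_{33} = 0.1640

The PACF at lag k is phi_{kk}, the last component of the solution
to the Yule-Walker system G_k phi = r_k where
  (G_k)_{ij} = rho(|i - j|), (r_k)_i = rho(i), i,j = 1..k.
Equivalently, Durbin-Levinson gives phi_{kk} iteratively:
  phi_{11} = rho(1)
  phi_{kk} = [rho(k) - sum_{j=1..k-1} phi_{k-1,j} rho(k-j)]
            / [1 - sum_{j=1..k-1} phi_{k-1,j} rho(j)],
  phi_{k,j} = phi_{k-1,j} - phi_{kk} phi_{k-1,k-j},  j = 1..k-1.
Step k = 1:
  phi_11 = rho(1) = -0.4074.
Step k = 2:
  phi_22 = [rho(2) - phi_11 rho(1)] / [1 - phi_11 rho(1)] = [0.4208 - (-0.4074)(-0.4074)] / [1 - (-0.4074)(-0.4074)]
         = 0.25482524 / 0.83402524 = 0.305537.
  Update: phi_21 = phi_11 - phi_22 phi_11 = -0.4074 - (0.305537)(-0.4074) = -0.282924.
Step k = 3:
  phi_33 = [rho(3) - phi_21 rho(2) - phi_22 rho(1)] / [1 - phi_21 rho(1) - phi_22 rho(2)]
    numerator   = -0.1195 - (-0.282924)(0.4208) - (0.305537)(-0.4074) = 0.12403019
    denominator = 1 - (-0.282924)(-0.4074) - (0.305537)(0.4208) = 0.7561668
  phi_33 = 0.12403019 / 0.7561668 = 0.164.
Therefore phi_{33} = 0.1640.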